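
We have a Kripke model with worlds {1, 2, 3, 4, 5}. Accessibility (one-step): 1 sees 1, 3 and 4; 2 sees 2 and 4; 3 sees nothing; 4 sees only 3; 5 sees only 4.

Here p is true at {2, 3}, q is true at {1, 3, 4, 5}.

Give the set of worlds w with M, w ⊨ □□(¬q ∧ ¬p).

{3, 4}

1: successors {1, 3, 4}; □(¬q ∧ ¬p) there: 1:F, 3:T, 4:F. ✗
2: successors {2, 4}; □(¬q ∧ ¬p) there: 2:F, 4:F. ✗
3: no successors, so □□(¬q ∧ ¬p) holds vacuously. ✓
4: successors {3}; □(¬q ∧ ¬p) there: 3:T. ✓
5: successors {4}; □(¬q ∧ ¬p) there: 4:F. ✗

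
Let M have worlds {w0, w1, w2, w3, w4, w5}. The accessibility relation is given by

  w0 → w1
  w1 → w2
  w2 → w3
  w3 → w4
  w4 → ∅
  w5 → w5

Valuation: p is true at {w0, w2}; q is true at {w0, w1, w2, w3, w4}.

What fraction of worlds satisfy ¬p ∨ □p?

2/3

w0: ¬p is F, □p is F. ✗
w1: ¬p is T, □p is T. ✓
w2: ¬p is F, □p is F. ✗
w3: ¬p is T, □p is F. ✓
w4: ¬p is T, □p is T. ✓
w5: ¬p is T, □p is F. ✓
That's 4 of 6 worlds, so 4/6 = 2/3.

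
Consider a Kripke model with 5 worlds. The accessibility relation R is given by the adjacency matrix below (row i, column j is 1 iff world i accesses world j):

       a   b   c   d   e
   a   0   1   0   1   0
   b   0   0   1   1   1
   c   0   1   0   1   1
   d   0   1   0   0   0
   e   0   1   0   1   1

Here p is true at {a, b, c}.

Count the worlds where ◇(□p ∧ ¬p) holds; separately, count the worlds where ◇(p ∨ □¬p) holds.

For ◇(□p ∧ ¬p):
a: successors {b, d}; □p ∧ ¬p there: b:F, d:T. ✓
b: successors {c, d, e}; □p ∧ ¬p there: c:F, d:T, e:F. ✓
c: successors {b, d, e}; □p ∧ ¬p there: b:F, d:T, e:F. ✓
d: successors {b}; □p ∧ ¬p there: b:F. ✗
e: successors {b, d, e}; □p ∧ ¬p there: b:F, d:T, e:F. ✓
— 4 worlds.
For ◇(p ∨ □¬p):
a: successors {b, d}; p ∨ □¬p there: b:T, d:F. ✓
b: successors {c, d, e}; p ∨ □¬p there: c:T, d:F, e:F. ✓
c: successors {b, d, e}; p ∨ □¬p there: b:T, d:F, e:F. ✓
d: successors {b}; p ∨ □¬p there: b:T. ✓
e: successors {b, d, e}; p ∨ □¬p there: b:T, d:F, e:F. ✓
— 5 worlds.

4 and 5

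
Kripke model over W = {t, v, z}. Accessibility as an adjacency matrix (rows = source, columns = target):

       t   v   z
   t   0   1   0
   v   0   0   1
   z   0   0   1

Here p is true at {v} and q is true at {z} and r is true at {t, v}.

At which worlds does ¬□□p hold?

t: □□p is F. ✓
v: □□p is F. ✓
z: □□p is F. ✓

{t, v, z}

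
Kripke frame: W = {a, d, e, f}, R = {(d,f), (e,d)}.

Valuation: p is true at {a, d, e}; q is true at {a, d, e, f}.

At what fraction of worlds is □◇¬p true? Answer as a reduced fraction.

3/4

a: no successors, so □◇¬p holds vacuously. ✓
d: successors {f}; ◇¬p there: f:F. ✗
e: successors {d}; ◇¬p there: d:T. ✓
f: no successors, so □◇¬p holds vacuously. ✓
That's 3 of 4 worlds, so 3/4.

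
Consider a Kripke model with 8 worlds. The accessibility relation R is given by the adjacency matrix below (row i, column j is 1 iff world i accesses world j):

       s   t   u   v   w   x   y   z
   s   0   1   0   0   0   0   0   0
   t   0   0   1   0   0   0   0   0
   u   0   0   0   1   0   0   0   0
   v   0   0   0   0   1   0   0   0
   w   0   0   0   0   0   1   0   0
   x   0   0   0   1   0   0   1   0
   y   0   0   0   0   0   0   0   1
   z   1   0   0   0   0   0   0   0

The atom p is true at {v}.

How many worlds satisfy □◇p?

2

s: successors {t}; ◇p there: t:F. ✗
t: successors {u}; ◇p there: u:T. ✓
u: successors {v}; ◇p there: v:F. ✗
v: successors {w}; ◇p there: w:F. ✗
w: successors {x}; ◇p there: x:T. ✓
x: successors {v, y}; ◇p there: v:F, y:F. ✗
y: successors {z}; ◇p there: z:F. ✗
z: successors {s}; ◇p there: s:F. ✗
Satisfying worlds: {t, w}.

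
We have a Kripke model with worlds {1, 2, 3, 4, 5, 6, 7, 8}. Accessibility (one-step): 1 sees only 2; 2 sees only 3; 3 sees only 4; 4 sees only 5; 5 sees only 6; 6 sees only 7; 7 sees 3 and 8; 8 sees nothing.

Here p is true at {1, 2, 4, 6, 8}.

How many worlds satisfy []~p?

4

1: successors {2}; ~p there: 2:F. ✗
2: successors {3}; ~p there: 3:T. ✓
3: successors {4}; ~p there: 4:F. ✗
4: successors {5}; ~p there: 5:T. ✓
5: successors {6}; ~p there: 6:F. ✗
6: successors {7}; ~p there: 7:T. ✓
7: successors {3, 8}; ~p there: 3:T, 8:F. ✗
8: no successors, so []~p holds vacuously. ✓
Satisfying worlds: {2, 4, 6, 8}.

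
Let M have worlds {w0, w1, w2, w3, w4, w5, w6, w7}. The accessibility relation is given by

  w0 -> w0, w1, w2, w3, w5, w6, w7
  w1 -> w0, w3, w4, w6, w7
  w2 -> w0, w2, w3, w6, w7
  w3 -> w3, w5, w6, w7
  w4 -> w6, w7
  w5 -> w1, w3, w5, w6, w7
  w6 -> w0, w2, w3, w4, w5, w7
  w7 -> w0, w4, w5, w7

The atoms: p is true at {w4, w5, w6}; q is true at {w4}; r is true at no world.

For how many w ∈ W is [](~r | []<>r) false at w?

w0: successors {w0, w1, w2, w3, w5, w6, w7}; ~r | []<>r there: w0:T, w1:T, w2:T, w3:T, w5:T, w6:T, w7:T. ✓
w1: successors {w0, w3, w4, w6, w7}; ~r | []<>r there: w0:T, w3:T, w4:T, w6:T, w7:T. ✓
w2: successors {w0, w2, w3, w6, w7}; ~r | []<>r there: w0:T, w2:T, w3:T, w6:T, w7:T. ✓
w3: successors {w3, w5, w6, w7}; ~r | []<>r there: w3:T, w5:T, w6:T, w7:T. ✓
w4: successors {w6, w7}; ~r | []<>r there: w6:T, w7:T. ✓
w5: successors {w1, w3, w5, w6, w7}; ~r | []<>r there: w1:T, w3:T, w5:T, w6:T, w7:T. ✓
w6: successors {w0, w2, w3, w4, w5, w7}; ~r | []<>r there: w0:T, w2:T, w3:T, w4:T, w5:T, w7:T. ✓
w7: successors {w0, w4, w5, w7}; ~r | []<>r there: w0:T, w4:T, w5:T, w7:T. ✓
Satisfying worlds: {w0, w1, w2, w3, w4, w5, w6, w7}.
So [](~r | []<>r) fails at the other 0 worlds.

0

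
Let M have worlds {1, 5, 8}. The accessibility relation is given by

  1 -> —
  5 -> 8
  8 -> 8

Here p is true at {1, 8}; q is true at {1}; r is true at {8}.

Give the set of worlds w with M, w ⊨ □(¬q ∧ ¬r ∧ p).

{1}

1: no successors, so □(¬q ∧ ¬r ∧ p) holds vacuously. ✓
5: successors {8}; ¬q ∧ ¬r ∧ p there: 8:F. ✗
8: successors {8}; ¬q ∧ ¬r ∧ p there: 8:F. ✗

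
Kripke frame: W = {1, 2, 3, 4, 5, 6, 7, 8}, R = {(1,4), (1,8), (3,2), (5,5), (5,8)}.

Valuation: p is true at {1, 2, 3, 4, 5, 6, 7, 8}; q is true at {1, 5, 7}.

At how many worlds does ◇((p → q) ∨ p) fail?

5

1: successors {4, 8}; (p → q) ∨ p there: 4:T, 8:T. ✓
2: no successors, so ◇((p → q) ∨ p) fails. ✗
3: successors {2}; (p → q) ∨ p there: 2:T. ✓
4: no successors, so ◇((p → q) ∨ p) fails. ✗
5: successors {5, 8}; (p → q) ∨ p there: 5:T, 8:T. ✓
6: no successors, so ◇((p → q) ∨ p) fails. ✗
7: no successors, so ◇((p → q) ∨ p) fails. ✗
8: no successors, so ◇((p → q) ∨ p) fails. ✗
Satisfying worlds: {1, 3, 5}.
So ◇((p → q) ∨ p) fails at the other 5 worlds.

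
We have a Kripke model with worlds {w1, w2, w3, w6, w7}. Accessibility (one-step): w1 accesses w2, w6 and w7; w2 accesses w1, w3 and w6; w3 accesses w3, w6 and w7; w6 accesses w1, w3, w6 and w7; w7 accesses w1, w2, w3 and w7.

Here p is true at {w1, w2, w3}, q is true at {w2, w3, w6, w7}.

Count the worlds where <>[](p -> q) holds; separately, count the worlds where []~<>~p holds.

4 and 0

For <>[](p -> q):
w1: successors {w2, w6, w7}; [](p -> q) there: w2:F, w6:F, w7:F. ✗
w2: successors {w1, w3, w6}; [](p -> q) there: w1:T, w3:T, w6:F. ✓
w3: successors {w3, w6, w7}; [](p -> q) there: w3:T, w6:F, w7:F. ✓
w6: successors {w1, w3, w6, w7}; [](p -> q) there: w1:T, w3:T, w6:F, w7:F. ✓
w7: successors {w1, w2, w3, w7}; [](p -> q) there: w1:T, w2:F, w3:T, w7:F. ✓
— 4 worlds.
For []~<>~p:
w1: successors {w2, w6, w7}; ~<>~p there: w2:F, w6:F, w7:F. ✗
w2: successors {w1, w3, w6}; ~<>~p there: w1:F, w3:F, w6:F. ✗
w3: successors {w3, w6, w7}; ~<>~p there: w3:F, w6:F, w7:F. ✗
w6: successors {w1, w3, w6, w7}; ~<>~p there: w1:F, w3:F, w6:F, w7:F. ✗
w7: successors {w1, w2, w3, w7}; ~<>~p there: w1:F, w2:F, w3:F, w7:F. ✗
— 0 worlds.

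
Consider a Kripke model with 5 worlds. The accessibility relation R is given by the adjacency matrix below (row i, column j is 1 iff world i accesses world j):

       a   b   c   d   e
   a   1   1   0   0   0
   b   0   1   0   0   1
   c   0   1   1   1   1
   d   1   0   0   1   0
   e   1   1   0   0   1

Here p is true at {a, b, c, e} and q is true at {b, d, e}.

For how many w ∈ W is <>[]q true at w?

a: successors {a, b}; []q there: a:F, b:T. ✓
b: successors {b, e}; []q there: b:T, e:F. ✓
c: successors {b, c, d, e}; []q there: b:T, c:F, d:F, e:F. ✓
d: successors {a, d}; []q there: a:F, d:F. ✗
e: successors {a, b, e}; []q there: a:F, b:T, e:F. ✓
Satisfying worlds: {a, b, c, e}.

4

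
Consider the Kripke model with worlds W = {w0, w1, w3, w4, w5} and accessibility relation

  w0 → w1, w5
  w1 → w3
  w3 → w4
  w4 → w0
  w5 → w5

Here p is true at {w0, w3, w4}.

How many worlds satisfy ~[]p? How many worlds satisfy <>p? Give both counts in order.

2 and 3

For ~[]p:
w0: []p is F. ✓
w1: []p is T. ✗
w3: []p is T. ✗
w4: []p is T. ✗
w5: []p is F. ✓
— 2 worlds.
For <>p:
w0: successors {w1, w5}; p there: w1:F, w5:F. ✗
w1: successors {w3}; p there: w3:T. ✓
w3: successors {w4}; p there: w4:T. ✓
w4: successors {w0}; p there: w0:T. ✓
w5: successors {w5}; p there: w5:F. ✗
— 3 worlds.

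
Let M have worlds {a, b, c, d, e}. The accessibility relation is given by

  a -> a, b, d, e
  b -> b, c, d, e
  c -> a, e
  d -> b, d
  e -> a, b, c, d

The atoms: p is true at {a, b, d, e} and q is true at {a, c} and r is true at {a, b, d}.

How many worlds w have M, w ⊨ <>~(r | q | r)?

a: successors {a, b, d, e}; ~(r | q | r) there: a:F, b:F, d:F, e:T. ✓
b: successors {b, c, d, e}; ~(r | q | r) there: b:F, c:F, d:F, e:T. ✓
c: successors {a, e}; ~(r | q | r) there: a:F, e:T. ✓
d: successors {b, d}; ~(r | q | r) there: b:F, d:F. ✗
e: successors {a, b, c, d}; ~(r | q | r) there: a:F, b:F, c:F, d:F. ✗
Satisfying worlds: {a, b, c}.

3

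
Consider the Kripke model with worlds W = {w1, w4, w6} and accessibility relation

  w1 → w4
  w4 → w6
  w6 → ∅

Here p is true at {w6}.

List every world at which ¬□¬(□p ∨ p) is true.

w1: □¬(□p ∨ p) is F. ✓
w4: □¬(□p ∨ p) is F. ✓
w6: □¬(□p ∨ p) is T. ✗

{w1, w4}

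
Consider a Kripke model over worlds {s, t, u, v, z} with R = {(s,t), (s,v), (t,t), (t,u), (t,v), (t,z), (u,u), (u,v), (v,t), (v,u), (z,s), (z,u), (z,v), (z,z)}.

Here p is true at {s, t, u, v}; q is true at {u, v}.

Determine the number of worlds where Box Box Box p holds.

s: successors {t, v}; Box Box p there: t:F, v:F. ✗
t: successors {t, u, v, z}; Box Box p there: t:F, u:T, v:F, z:F. ✗
u: successors {u, v}; Box Box p there: u:T, v:F. ✗
v: successors {t, u}; Box Box p there: t:F, u:T. ✗
z: successors {s, u, v, z}; Box Box p there: s:F, u:T, v:F, z:F. ✗
Satisfying worlds: ∅.

0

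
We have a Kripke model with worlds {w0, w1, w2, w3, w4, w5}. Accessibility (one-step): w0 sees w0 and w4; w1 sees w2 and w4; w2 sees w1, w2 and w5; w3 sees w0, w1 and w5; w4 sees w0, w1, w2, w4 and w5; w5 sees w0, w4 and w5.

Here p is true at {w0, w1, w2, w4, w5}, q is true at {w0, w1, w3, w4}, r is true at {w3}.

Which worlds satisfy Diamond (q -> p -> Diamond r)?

w0: successors {w0, w4}; q -> p -> Diamond r there: w0:F, w4:F. ✗
w1: successors {w2, w4}; q -> p -> Diamond r there: w2:T, w4:F. ✓
w2: successors {w1, w2, w5}; q -> p -> Diamond r there: w1:F, w2:T, w5:T. ✓
w3: successors {w0, w1, w5}; q -> p -> Diamond r there: w0:F, w1:F, w5:T. ✓
w4: successors {w0, w1, w2, w4, w5}; q -> p -> Diamond r there: w0:F, w1:F, w2:T, w4:F, w5:T. ✓
w5: successors {w0, w4, w5}; q -> p -> Diamond r there: w0:F, w4:F, w5:T. ✓

{w1, w2, w3, w4, w5}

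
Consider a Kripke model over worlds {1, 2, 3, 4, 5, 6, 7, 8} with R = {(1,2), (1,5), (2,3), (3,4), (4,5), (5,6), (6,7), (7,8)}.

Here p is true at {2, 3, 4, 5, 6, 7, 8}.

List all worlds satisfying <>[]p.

{1, 2, 3, 4, 5, 6, 7}

1: successors {2, 5}; []p there: 2:T, 5:T. ✓
2: successors {3}; []p there: 3:T. ✓
3: successors {4}; []p there: 4:T. ✓
4: successors {5}; []p there: 5:T. ✓
5: successors {6}; []p there: 6:T. ✓
6: successors {7}; []p there: 7:T. ✓
7: successors {8}; []p there: 8:T. ✓
8: no successors, so <>[]p fails. ✗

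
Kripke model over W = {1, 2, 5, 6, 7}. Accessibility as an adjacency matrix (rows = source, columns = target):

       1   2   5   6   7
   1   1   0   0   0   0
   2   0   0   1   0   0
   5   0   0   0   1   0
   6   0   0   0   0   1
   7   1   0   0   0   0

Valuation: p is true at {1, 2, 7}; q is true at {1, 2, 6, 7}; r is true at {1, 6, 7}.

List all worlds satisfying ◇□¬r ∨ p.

1: ◇□¬r is F, p is T. ✓
2: ◇□¬r is F, p is T. ✓
5: ◇□¬r is F, p is F. ✗
6: ◇□¬r is F, p is F. ✗
7: ◇□¬r is F, p is T. ✓

{1, 2, 7}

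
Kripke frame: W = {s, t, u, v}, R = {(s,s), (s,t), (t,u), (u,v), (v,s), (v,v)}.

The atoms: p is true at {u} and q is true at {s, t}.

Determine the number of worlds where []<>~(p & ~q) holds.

s: successors {s, t}; <>~(p & ~q) there: s:T, t:F. ✗
t: successors {u}; <>~(p & ~q) there: u:T. ✓
u: successors {v}; <>~(p & ~q) there: v:T. ✓
v: successors {s, v}; <>~(p & ~q) there: s:T, v:T. ✓
Satisfying worlds: {t, u, v}.

3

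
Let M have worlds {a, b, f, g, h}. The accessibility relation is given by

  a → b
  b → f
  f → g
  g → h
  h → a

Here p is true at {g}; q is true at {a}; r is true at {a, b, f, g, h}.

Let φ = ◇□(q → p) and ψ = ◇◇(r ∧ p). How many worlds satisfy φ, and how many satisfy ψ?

4 and 1

For ◇□(q → p):
a: successors {b}; □(q → p) there: b:T. ✓
b: successors {f}; □(q → p) there: f:T. ✓
f: successors {g}; □(q → p) there: g:T. ✓
g: successors {h}; □(q → p) there: h:F. ✗
h: successors {a}; □(q → p) there: a:T. ✓
— 4 worlds.
For ◇◇(r ∧ p):
a: successors {b}; ◇(r ∧ p) there: b:F. ✗
b: successors {f}; ◇(r ∧ p) there: f:T. ✓
f: successors {g}; ◇(r ∧ p) there: g:F. ✗
g: successors {h}; ◇(r ∧ p) there: h:F. ✗
h: successors {a}; ◇(r ∧ p) there: a:F. ✗
— 1 world.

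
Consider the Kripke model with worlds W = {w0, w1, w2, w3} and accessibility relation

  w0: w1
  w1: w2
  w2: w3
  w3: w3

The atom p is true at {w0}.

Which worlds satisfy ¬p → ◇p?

{w0}

w0: ¬p is F, ◇p is F. ✓
w1: ¬p is T, ◇p is F. ✗
w2: ¬p is T, ◇p is F. ✗
w3: ¬p is T, ◇p is F. ✗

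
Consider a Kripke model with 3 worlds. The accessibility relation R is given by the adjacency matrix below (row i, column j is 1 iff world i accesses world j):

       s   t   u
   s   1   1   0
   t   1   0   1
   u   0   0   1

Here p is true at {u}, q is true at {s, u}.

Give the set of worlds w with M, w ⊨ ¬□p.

s: □p is F. ✓
t: □p is F. ✓
u: □p is T. ✗

{s, t}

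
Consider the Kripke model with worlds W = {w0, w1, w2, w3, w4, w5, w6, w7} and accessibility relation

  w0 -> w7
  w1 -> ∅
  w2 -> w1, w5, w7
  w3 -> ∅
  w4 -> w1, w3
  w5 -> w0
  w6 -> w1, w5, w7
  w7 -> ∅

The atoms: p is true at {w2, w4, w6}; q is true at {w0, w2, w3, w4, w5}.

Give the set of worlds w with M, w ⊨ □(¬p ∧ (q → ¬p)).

w0: successors {w7}; ¬p ∧ (q → ¬p) there: w7:T. ✓
w1: no successors, so □(¬p ∧ (q → ¬p)) holds vacuously. ✓
w2: successors {w1, w5, w7}; ¬p ∧ (q → ¬p) there: w1:T, w5:T, w7:T. ✓
w3: no successors, so □(¬p ∧ (q → ¬p)) holds vacuously. ✓
w4: successors {w1, w3}; ¬p ∧ (q → ¬p) there: w1:T, w3:T. ✓
w5: successors {w0}; ¬p ∧ (q → ¬p) there: w0:T. ✓
w6: successors {w1, w5, w7}; ¬p ∧ (q → ¬p) there: w1:T, w5:T, w7:T. ✓
w7: no successors, so □(¬p ∧ (q → ¬p)) holds vacuously. ✓

{w0, w1, w2, w3, w4, w5, w6, w7}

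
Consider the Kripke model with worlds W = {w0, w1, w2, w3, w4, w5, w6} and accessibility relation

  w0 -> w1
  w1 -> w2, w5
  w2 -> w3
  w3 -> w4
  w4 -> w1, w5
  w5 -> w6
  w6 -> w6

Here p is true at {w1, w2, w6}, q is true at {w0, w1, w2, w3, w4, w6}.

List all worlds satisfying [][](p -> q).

w0: successors {w1}; [](p -> q) there: w1:T. ✓
w1: successors {w2, w5}; [](p -> q) there: w2:T, w5:T. ✓
w2: successors {w3}; [](p -> q) there: w3:T. ✓
w3: successors {w4}; [](p -> q) there: w4:T. ✓
w4: successors {w1, w5}; [](p -> q) there: w1:T, w5:T. ✓
w5: successors {w6}; [](p -> q) there: w6:T. ✓
w6: successors {w6}; [](p -> q) there: w6:T. ✓

{w0, w1, w2, w3, w4, w5, w6}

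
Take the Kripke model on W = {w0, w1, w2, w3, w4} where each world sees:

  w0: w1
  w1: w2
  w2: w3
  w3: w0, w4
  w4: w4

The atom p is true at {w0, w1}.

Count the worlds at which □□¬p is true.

3

w0: successors {w1}; □¬p there: w1:T. ✓
w1: successors {w2}; □¬p there: w2:T. ✓
w2: successors {w3}; □¬p there: w3:F. ✗
w3: successors {w0, w4}; □¬p there: w0:F, w4:T. ✗
w4: successors {w4}; □¬p there: w4:T. ✓
Satisfying worlds: {w0, w1, w4}.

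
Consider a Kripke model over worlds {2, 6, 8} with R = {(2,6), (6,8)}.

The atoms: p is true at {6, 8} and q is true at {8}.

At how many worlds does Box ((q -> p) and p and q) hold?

2

2: successors {6}; (q -> p) and p and q there: 6:F. ✗
6: successors {8}; (q -> p) and p and q there: 8:T. ✓
8: no successors, so Box ((q -> p) and p and q) holds vacuously. ✓
Satisfying worlds: {6, 8}.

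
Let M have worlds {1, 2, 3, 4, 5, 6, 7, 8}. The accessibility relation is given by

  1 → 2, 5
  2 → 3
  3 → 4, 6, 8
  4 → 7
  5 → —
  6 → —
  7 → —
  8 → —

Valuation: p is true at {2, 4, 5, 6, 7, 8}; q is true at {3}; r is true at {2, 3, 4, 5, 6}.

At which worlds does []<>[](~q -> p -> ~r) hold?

{2, 5, 6, 7, 8}

1: successors {2, 5}; <>[](~q -> p -> ~r) there: 2:F, 5:F. ✗
2: successors {3}; <>[](~q -> p -> ~r) there: 3:T. ✓
3: successors {4, 6, 8}; <>[](~q -> p -> ~r) there: 4:T, 6:F, 8:F. ✗
4: successors {7}; <>[](~q -> p -> ~r) there: 7:F. ✗
5: no successors, so []<>[](~q -> p -> ~r) holds vacuously. ✓
6: no successors, so []<>[](~q -> p -> ~r) holds vacuously. ✓
7: no successors, so []<>[](~q -> p -> ~r) holds vacuously. ✓
8: no successors, so []<>[](~q -> p -> ~r) holds vacuously. ✓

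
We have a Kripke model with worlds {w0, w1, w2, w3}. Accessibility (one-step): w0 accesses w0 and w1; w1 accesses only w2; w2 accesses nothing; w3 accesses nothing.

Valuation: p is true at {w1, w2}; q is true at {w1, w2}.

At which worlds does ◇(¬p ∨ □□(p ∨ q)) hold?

{w0, w1}

w0: successors {w0, w1}; ¬p ∨ □□(p ∨ q) there: w0:T, w1:T. ✓
w1: successors {w2}; ¬p ∨ □□(p ∨ q) there: w2:T. ✓
w2: no successors, so ◇(¬p ∨ □□(p ∨ q)) fails. ✗
w3: no successors, so ◇(¬p ∨ □□(p ∨ q)) fails. ✗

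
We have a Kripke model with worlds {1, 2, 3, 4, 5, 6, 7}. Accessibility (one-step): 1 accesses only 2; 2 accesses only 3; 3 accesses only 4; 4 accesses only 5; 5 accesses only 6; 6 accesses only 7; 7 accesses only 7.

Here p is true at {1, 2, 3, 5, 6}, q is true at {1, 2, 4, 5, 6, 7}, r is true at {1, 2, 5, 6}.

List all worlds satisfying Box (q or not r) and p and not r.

{3}

1: Box (q or not r) is T, p and not r is F. ✗
2: Box (q or not r) is T, p and not r is F. ✗
3: Box (q or not r) is T, p and not r is T. ✓
4: Box (q or not r) is T, p and not r is F. ✗
5: Box (q or not r) is T, p and not r is F. ✗
6: Box (q or not r) is T, p and not r is F. ✗
7: Box (q or not r) is T, p and not r is F. ✗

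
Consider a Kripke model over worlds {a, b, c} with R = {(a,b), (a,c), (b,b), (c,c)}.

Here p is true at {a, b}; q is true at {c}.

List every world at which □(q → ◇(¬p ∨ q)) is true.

{a, b, c}

a: successors {b, c}; q → ◇(¬p ∨ q) there: b:T, c:T. ✓
b: successors {b}; q → ◇(¬p ∨ q) there: b:T. ✓
c: successors {c}; q → ◇(¬p ∨ q) there: c:T. ✓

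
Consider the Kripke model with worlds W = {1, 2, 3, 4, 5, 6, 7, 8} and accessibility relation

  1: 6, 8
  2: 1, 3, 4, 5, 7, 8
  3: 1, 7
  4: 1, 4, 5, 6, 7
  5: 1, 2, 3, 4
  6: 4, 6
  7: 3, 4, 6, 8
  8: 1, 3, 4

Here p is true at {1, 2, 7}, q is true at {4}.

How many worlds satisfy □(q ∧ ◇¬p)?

1: successors {6, 8}; q ∧ ◇¬p there: 6:F, 8:F. ✗
2: successors {1, 3, 4, 5, 7, 8}; q ∧ ◇¬p there: 1:F, 3:F, 4:T, 5:F, 7:F, 8:F. ✗
3: successors {1, 7}; q ∧ ◇¬p there: 1:F, 7:F. ✗
4: successors {1, 4, 5, 6, 7}; q ∧ ◇¬p there: 1:F, 4:T, 5:F, 6:F, 7:F. ✗
5: successors {1, 2, 3, 4}; q ∧ ◇¬p there: 1:F, 2:F, 3:F, 4:T. ✗
6: successors {4, 6}; q ∧ ◇¬p there: 4:T, 6:F. ✗
7: successors {3, 4, 6, 8}; q ∧ ◇¬p there: 3:F, 4:T, 6:F, 8:F. ✗
8: successors {1, 3, 4}; q ∧ ◇¬p there: 1:F, 3:F, 4:T. ✗
Satisfying worlds: ∅.

0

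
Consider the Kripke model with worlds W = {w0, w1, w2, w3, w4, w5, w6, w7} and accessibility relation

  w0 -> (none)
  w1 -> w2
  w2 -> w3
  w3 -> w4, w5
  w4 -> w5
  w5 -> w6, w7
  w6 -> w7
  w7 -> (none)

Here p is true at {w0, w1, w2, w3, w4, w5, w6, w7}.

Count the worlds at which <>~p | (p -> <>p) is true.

6

w0: <>~p is F, p -> <>p is F. ✗
w1: <>~p is F, p -> <>p is T. ✓
w2: <>~p is F, p -> <>p is T. ✓
w3: <>~p is F, p -> <>p is T. ✓
w4: <>~p is F, p -> <>p is T. ✓
w5: <>~p is F, p -> <>p is T. ✓
w6: <>~p is F, p -> <>p is T. ✓
w7: <>~p is F, p -> <>p is F. ✗
Satisfying worlds: {w1, w2, w3, w4, w5, w6}.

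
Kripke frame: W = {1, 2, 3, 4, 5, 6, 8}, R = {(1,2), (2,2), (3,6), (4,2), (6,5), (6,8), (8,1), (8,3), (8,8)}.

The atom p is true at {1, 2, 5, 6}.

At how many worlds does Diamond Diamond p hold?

1: successors {2}; Diamond p there: 2:T. ✓
2: successors {2}; Diamond p there: 2:T. ✓
3: successors {6}; Diamond p there: 6:T. ✓
4: successors {2}; Diamond p there: 2:T. ✓
5: no successors, so Diamond Diamond p fails. ✗
6: successors {5, 8}; Diamond p there: 5:F, 8:T. ✓
8: successors {1, 3, 8}; Diamond p there: 1:T, 3:T, 8:T. ✓
Satisfying worlds: {1, 2, 3, 4, 6, 8}.

6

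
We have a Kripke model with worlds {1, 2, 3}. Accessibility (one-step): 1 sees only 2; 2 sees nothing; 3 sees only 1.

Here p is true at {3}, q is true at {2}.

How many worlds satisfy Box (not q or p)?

1: successors {2}; not q or p there: 2:F. ✗
2: no successors, so Box (not q or p) holds vacuously. ✓
3: successors {1}; not q or p there: 1:T. ✓
Satisfying worlds: {2, 3}.

2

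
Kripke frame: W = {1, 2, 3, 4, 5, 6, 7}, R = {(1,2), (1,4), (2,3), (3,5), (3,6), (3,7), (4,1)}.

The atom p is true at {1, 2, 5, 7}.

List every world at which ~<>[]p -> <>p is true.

1: ~<>[]p is F, <>p is T. ✓
2: ~<>[]p is T, <>p is F. ✗
3: ~<>[]p is F, <>p is T. ✓
4: ~<>[]p is T, <>p is T. ✓
5: ~<>[]p is T, <>p is F. ✗
6: ~<>[]p is T, <>p is F. ✗
7: ~<>[]p is T, <>p is F. ✗

{1, 3, 4}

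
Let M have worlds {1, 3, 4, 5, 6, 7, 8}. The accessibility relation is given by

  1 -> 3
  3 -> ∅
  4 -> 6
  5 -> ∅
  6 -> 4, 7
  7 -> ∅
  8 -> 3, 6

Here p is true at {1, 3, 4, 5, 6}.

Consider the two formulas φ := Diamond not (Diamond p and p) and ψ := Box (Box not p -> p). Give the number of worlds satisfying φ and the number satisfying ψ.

3 and 6

For Diamond not (Diamond p and p):
1: successors {3}; not (Diamond p and p) there: 3:T. ✓
3: no successors, so Diamond not (Diamond p and p) fails. ✗
4: successors {6}; not (Diamond p and p) there: 6:F. ✗
5: no successors, so Diamond not (Diamond p and p) fails. ✗
6: successors {4, 7}; not (Diamond p and p) there: 4:F, 7:T. ✓
7: no successors, so Diamond not (Diamond p and p) fails. ✗
8: successors {3, 6}; not (Diamond p and p) there: 3:T, 6:F. ✓
— 3 worlds.
For Box (Box not p -> p):
1: successors {3}; Box not p -> p there: 3:T. ✓
3: no successors, so Box (Box not p -> p) holds vacuously. ✓
4: successors {6}; Box not p -> p there: 6:T. ✓
5: no successors, so Box (Box not p -> p) holds vacuously. ✓
6: successors {4, 7}; Box not p -> p there: 4:T, 7:F. ✗
7: no successors, so Box (Box not p -> p) holds vacuously. ✓
8: successors {3, 6}; Box not p -> p there: 3:T, 6:T. ✓
— 6 worlds.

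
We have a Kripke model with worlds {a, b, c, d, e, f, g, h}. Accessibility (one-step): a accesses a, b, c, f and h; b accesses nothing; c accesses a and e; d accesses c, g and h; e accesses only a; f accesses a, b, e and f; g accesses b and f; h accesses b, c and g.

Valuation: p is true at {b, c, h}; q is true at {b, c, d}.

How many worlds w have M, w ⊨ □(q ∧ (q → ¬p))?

1

a: successors {a, b, c, f, h}; q ∧ (q → ¬p) there: a:F, b:F, c:F, f:F, h:F. ✗
b: no successors, so □(q ∧ (q → ¬p)) holds vacuously. ✓
c: successors {a, e}; q ∧ (q → ¬p) there: a:F, e:F. ✗
d: successors {c, g, h}; q ∧ (q → ¬p) there: c:F, g:F, h:F. ✗
e: successors {a}; q ∧ (q → ¬p) there: a:F. ✗
f: successors {a, b, e, f}; q ∧ (q → ¬p) there: a:F, b:F, e:F, f:F. ✗
g: successors {b, f}; q ∧ (q → ¬p) there: b:F, f:F. ✗
h: successors {b, c, g}; q ∧ (q → ¬p) there: b:F, c:F, g:F. ✗
Satisfying worlds: {b}.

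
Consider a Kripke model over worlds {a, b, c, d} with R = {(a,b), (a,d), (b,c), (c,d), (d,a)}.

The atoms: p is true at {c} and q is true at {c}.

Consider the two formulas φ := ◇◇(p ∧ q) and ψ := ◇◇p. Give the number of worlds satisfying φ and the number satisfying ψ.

1 and 1

For ◇◇(p ∧ q):
a: successors {b, d}; ◇(p ∧ q) there: b:T, d:F. ✓
b: successors {c}; ◇(p ∧ q) there: c:F. ✗
c: successors {d}; ◇(p ∧ q) there: d:F. ✗
d: successors {a}; ◇(p ∧ q) there: a:F. ✗
— 1 world.
For ◇◇p:
a: successors {b, d}; ◇p there: b:T, d:F. ✓
b: successors {c}; ◇p there: c:F. ✗
c: successors {d}; ◇p there: d:F. ✗
d: successors {a}; ◇p there: a:F. ✗
— 1 world.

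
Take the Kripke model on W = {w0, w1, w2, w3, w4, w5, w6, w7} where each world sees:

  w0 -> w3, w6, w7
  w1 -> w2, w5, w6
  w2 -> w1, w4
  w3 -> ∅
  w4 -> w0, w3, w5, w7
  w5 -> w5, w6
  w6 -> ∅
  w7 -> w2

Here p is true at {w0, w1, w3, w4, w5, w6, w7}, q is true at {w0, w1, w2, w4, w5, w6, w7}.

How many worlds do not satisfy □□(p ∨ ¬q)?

3

w0: successors {w3, w6, w7}; □(p ∨ ¬q) there: w3:T, w6:T, w7:F. ✗
w1: successors {w2, w5, w6}; □(p ∨ ¬q) there: w2:T, w5:T, w6:T. ✓
w2: successors {w1, w4}; □(p ∨ ¬q) there: w1:F, w4:T. ✗
w3: no successors, so □□(p ∨ ¬q) holds vacuously. ✓
w4: successors {w0, w3, w5, w7}; □(p ∨ ¬q) there: w0:T, w3:T, w5:T, w7:F. ✗
w5: successors {w5, w6}; □(p ∨ ¬q) there: w5:T, w6:T. ✓
w6: no successors, so □□(p ∨ ¬q) holds vacuously. ✓
w7: successors {w2}; □(p ∨ ¬q) there: w2:T. ✓
Satisfying worlds: {w1, w3, w5, w6, w7}.
So □□(p ∨ ¬q) fails at the other 3 worlds.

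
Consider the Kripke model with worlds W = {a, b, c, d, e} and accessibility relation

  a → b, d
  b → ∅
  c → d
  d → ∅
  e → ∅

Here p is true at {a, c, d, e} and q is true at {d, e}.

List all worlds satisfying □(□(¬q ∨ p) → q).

a: successors {b, d}; □(¬q ∨ p) → q there: b:F, d:T. ✗
b: no successors, so □(□(¬q ∨ p) → q) holds vacuously. ✓
c: successors {d}; □(¬q ∨ p) → q there: d:T. ✓
d: no successors, so □(□(¬q ∨ p) → q) holds vacuously. ✓
e: no successors, so □(□(¬q ∨ p) → q) holds vacuously. ✓

{b, c, d, e}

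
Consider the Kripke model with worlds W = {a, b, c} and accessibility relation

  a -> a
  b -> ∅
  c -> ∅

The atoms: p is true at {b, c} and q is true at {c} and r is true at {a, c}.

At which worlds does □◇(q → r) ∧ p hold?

a: □◇(q → r) is T, p is F. ✗
b: □◇(q → r) is T, p is T. ✓
c: □◇(q → r) is T, p is T. ✓

{b, c}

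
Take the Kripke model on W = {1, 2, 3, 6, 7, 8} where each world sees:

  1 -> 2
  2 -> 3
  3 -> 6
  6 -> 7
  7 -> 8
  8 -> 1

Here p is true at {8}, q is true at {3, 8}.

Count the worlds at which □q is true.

1: successors {2}; q there: 2:F. ✗
2: successors {3}; q there: 3:T. ✓
3: successors {6}; q there: 6:F. ✗
6: successors {7}; q there: 7:F. ✗
7: successors {8}; q there: 8:T. ✓
8: successors {1}; q there: 1:F. ✗
Satisfying worlds: {2, 7}.

2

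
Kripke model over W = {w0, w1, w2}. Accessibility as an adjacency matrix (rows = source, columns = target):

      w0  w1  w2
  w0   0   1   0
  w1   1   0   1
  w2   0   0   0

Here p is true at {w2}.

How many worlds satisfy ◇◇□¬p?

1

w0: successors {w1}; ◇□¬p there: w1:T. ✓
w1: successors {w0, w2}; ◇□¬p there: w0:F, w2:F. ✗
w2: no successors, so ◇◇□¬p fails. ✗
Satisfying worlds: {w0}.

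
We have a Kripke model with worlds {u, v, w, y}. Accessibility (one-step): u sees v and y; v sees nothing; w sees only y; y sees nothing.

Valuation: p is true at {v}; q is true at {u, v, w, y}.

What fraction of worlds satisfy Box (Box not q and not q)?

1/2

u: successors {v, y}; Box not q and not q there: v:F, y:F. ✗
v: no successors, so Box (Box not q and not q) holds vacuously. ✓
w: successors {y}; Box not q and not q there: y:F. ✗
y: no successors, so Box (Box not q and not q) holds vacuously. ✓
That's 2 of 4 worlds, so 2/4 = 1/2.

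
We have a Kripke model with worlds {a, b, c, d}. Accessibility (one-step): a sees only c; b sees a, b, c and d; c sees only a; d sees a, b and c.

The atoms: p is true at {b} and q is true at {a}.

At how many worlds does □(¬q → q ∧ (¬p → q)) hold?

1

a: successors {c}; ¬q → q ∧ (¬p → q) there: c:F. ✗
b: successors {a, b, c, d}; ¬q → q ∧ (¬p → q) there: a:T, b:F, c:F, d:F. ✗
c: successors {a}; ¬q → q ∧ (¬p → q) there: a:T. ✓
d: successors {a, b, c}; ¬q → q ∧ (¬p → q) there: a:T, b:F, c:F. ✗
Satisfying worlds: {c}.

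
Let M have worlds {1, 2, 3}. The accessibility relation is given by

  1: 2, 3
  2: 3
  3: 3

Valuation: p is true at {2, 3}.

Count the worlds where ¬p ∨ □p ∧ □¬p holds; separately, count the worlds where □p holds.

1 and 3

For ¬p ∨ □p ∧ □¬p:
1: ¬p is T, □p ∧ □¬p is F. ✓
2: ¬p is F, □p ∧ □¬p is F. ✗
3: ¬p is F, □p ∧ □¬p is F. ✗
— 1 world.
For □p:
1: successors {2, 3}; p there: 2:T, 3:T. ✓
2: successors {3}; p there: 3:T. ✓
3: successors {3}; p there: 3:T. ✓
— 3 worlds.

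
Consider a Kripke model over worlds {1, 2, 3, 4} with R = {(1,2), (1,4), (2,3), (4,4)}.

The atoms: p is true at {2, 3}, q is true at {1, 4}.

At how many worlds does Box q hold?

2

1: successors {2, 4}; q there: 2:F, 4:T. ✗
2: successors {3}; q there: 3:F. ✗
3: no successors, so Box q holds vacuously. ✓
4: successors {4}; q there: 4:T. ✓
Satisfying worlds: {3, 4}.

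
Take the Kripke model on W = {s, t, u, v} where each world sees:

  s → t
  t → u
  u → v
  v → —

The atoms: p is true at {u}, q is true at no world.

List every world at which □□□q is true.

{t, u, v}

s: successors {t}; □□q there: t:F. ✗
t: successors {u}; □□q there: u:T. ✓
u: successors {v}; □□q there: v:T. ✓
v: no successors, so □□□q holds vacuously. ✓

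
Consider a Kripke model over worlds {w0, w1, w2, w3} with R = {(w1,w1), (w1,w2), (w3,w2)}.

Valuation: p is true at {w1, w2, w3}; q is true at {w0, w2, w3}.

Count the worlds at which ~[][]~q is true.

w0: [][]~q is T. ✗
w1: [][]~q is F. ✓
w2: [][]~q is T. ✗
w3: [][]~q is T. ✗
Satisfying worlds: {w1}.

1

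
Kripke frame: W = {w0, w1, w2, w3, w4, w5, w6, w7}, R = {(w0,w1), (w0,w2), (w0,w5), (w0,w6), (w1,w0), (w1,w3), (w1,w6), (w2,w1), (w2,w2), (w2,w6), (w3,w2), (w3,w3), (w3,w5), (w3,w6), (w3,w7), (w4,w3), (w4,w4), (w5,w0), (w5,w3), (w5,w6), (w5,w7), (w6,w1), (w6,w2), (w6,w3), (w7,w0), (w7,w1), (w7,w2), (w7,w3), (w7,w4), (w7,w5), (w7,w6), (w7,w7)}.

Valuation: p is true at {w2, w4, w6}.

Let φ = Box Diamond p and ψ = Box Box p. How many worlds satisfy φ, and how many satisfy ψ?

For Box Diamond p:
w0: successors {w1, w2, w5, w6}; Diamond p there: w1:T, w2:T, w5:T, w6:T. ✓
w1: successors {w0, w3, w6}; Diamond p there: w0:T, w3:T, w6:T. ✓
w2: successors {w1, w2, w6}; Diamond p there: w1:T, w2:T, w6:T. ✓
w3: successors {w2, w3, w5, w6, w7}; Diamond p there: w2:T, w3:T, w5:T, w6:T, w7:T. ✓
w4: successors {w3, w4}; Diamond p there: w3:T, w4:T. ✓
w5: successors {w0, w3, w6, w7}; Diamond p there: w0:T, w3:T, w6:T, w7:T. ✓
w6: successors {w1, w2, w3}; Diamond p there: w1:T, w2:T, w3:T. ✓
w7: successors {w0, w1, w2, w3, w4, w5, w6, w7}; Diamond p there: w0:T, w1:T, w2:T, w3:T, w4:T, w5:T, w6:T, w7:T. ✓
— 8 worlds.
For Box Box p:
w0: successors {w1, w2, w5, w6}; Box p there: w1:F, w2:F, w5:F, w6:F. ✗
w1: successors {w0, w3, w6}; Box p there: w0:F, w3:F, w6:F. ✗
w2: successors {w1, w2, w6}; Box p there: w1:F, w2:F, w6:F. ✗
w3: successors {w2, w3, w5, w6, w7}; Box p there: w2:F, w3:F, w5:F, w6:F, w7:F. ✗
w4: successors {w3, w4}; Box p there: w3:F, w4:F. ✗
w5: successors {w0, w3, w6, w7}; Box p there: w0:F, w3:F, w6:F, w7:F. ✗
w6: successors {w1, w2, w3}; Box p there: w1:F, w2:F, w3:F. ✗
w7: successors {w0, w1, w2, w3, w4, w5, w6, w7}; Box p there: w0:F, w1:F, w2:F, w3:F, w4:F, w5:F, w6:F, w7:F. ✗
— 0 worlds.

8 and 0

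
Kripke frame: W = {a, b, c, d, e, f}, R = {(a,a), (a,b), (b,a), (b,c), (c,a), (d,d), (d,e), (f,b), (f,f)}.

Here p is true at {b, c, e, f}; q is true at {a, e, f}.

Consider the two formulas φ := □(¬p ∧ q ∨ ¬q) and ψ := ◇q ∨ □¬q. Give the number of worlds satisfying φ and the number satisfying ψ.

For □(¬p ∧ q ∨ ¬q):
a: successors {a, b}; ¬p ∧ q ∨ ¬q there: a:T, b:T. ✓
b: successors {a, c}; ¬p ∧ q ∨ ¬q there: a:T, c:T. ✓
c: successors {a}; ¬p ∧ q ∨ ¬q there: a:T. ✓
d: successors {d, e}; ¬p ∧ q ∨ ¬q there: d:T, e:F. ✗
e: no successors, so □(¬p ∧ q ∨ ¬q) holds vacuously. ✓
f: successors {b, f}; ¬p ∧ q ∨ ¬q there: b:T, f:F. ✗
— 4 worlds.
For ◇q ∨ □¬q:
a: ◇q is T, □¬q is F. ✓
b: ◇q is T, □¬q is F. ✓
c: ◇q is T, □¬q is F. ✓
d: ◇q is T, □¬q is F. ✓
e: ◇q is F, □¬q is T. ✓
f: ◇q is T, □¬q is F. ✓
— 6 worlds.

4 and 6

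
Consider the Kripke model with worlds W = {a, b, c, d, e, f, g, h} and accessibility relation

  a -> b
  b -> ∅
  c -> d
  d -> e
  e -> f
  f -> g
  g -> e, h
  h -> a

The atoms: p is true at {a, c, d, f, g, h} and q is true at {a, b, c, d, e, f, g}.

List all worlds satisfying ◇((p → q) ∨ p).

{a, c, d, e, f, g, h}

a: successors {b}; (p → q) ∨ p there: b:T. ✓
b: no successors, so ◇((p → q) ∨ p) fails. ✗
c: successors {d}; (p → q) ∨ p there: d:T. ✓
d: successors {e}; (p → q) ∨ p there: e:T. ✓
e: successors {f}; (p → q) ∨ p there: f:T. ✓
f: successors {g}; (p → q) ∨ p there: g:T. ✓
g: successors {e, h}; (p → q) ∨ p there: e:T, h:T. ✓
h: successors {a}; (p → q) ∨ p there: a:T. ✓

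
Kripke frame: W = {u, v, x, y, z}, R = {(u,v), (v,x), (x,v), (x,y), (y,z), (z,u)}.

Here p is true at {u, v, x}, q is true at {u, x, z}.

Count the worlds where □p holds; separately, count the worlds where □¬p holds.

3 and 1

For □p:
u: successors {v}; p there: v:T. ✓
v: successors {x}; p there: x:T. ✓
x: successors {v, y}; p there: v:T, y:F. ✗
y: successors {z}; p there: z:F. ✗
z: successors {u}; p there: u:T. ✓
— 3 worlds.
For □¬p:
u: successors {v}; ¬p there: v:F. ✗
v: successors {x}; ¬p there: x:F. ✗
x: successors {v, y}; ¬p there: v:F, y:T. ✗
y: successors {z}; ¬p there: z:T. ✓
z: successors {u}; ¬p there: u:F. ✗
— 1 world.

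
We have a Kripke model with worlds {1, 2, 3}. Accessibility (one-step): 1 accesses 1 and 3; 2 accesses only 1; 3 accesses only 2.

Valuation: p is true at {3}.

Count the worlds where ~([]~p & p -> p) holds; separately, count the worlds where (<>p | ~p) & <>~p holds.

For ~([]~p & p -> p):
1: []~p & p -> p is T. ✗
2: []~p & p -> p is T. ✗
3: []~p & p -> p is T. ✗
— 0 worlds.
For (<>p | ~p) & <>~p:
1: <>p | ~p is T, <>~p is T. ✓
2: <>p | ~p is T, <>~p is T. ✓
3: <>p | ~p is F, <>~p is T. ✗
— 2 worlds.

0 and 2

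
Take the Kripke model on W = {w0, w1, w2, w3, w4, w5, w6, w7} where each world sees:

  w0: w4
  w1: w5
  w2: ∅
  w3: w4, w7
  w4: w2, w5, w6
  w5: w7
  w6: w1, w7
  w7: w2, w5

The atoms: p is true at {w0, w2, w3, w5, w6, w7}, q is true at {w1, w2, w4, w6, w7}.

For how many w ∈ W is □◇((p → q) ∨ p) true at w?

6

w0: successors {w4}; ◇((p → q) ∨ p) there: w4:T. ✓
w1: successors {w5}; ◇((p → q) ∨ p) there: w5:T. ✓
w2: no successors, so □◇((p → q) ∨ p) holds vacuously. ✓
w3: successors {w4, w7}; ◇((p → q) ∨ p) there: w4:T, w7:T. ✓
w4: successors {w2, w5, w6}; ◇((p → q) ∨ p) there: w2:F, w5:T, w6:T. ✗
w5: successors {w7}; ◇((p → q) ∨ p) there: w7:T. ✓
w6: successors {w1, w7}; ◇((p → q) ∨ p) there: w1:T, w7:T. ✓
w7: successors {w2, w5}; ◇((p → q) ∨ p) there: w2:F, w5:T. ✗
Satisfying worlds: {w0, w1, w2, w3, w5, w6}.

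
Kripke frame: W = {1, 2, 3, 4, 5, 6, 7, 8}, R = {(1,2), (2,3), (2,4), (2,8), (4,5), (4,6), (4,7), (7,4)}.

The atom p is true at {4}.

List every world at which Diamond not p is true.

1: successors {2}; not p there: 2:T. ✓
2: successors {3, 4, 8}; not p there: 3:T, 4:F, 8:T. ✓
3: no successors, so Diamond not p fails. ✗
4: successors {5, 6, 7}; not p there: 5:T, 6:T, 7:T. ✓
5: no successors, so Diamond not p fails. ✗
6: no successors, so Diamond not p fails. ✗
7: successors {4}; not p there: 4:F. ✗
8: no successors, so Diamond not p fails. ✗

{1, 2, 4}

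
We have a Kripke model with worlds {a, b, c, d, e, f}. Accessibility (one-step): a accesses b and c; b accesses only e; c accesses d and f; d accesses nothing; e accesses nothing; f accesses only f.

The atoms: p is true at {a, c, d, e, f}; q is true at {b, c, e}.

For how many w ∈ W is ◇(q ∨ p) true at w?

4

a: successors {b, c}; q ∨ p there: b:T, c:T. ✓
b: successors {e}; q ∨ p there: e:T. ✓
c: successors {d, f}; q ∨ p there: d:T, f:T. ✓
d: no successors, so ◇(q ∨ p) fails. ✗
e: no successors, so ◇(q ∨ p) fails. ✗
f: successors {f}; q ∨ p there: f:T. ✓
Satisfying worlds: {a, b, c, f}.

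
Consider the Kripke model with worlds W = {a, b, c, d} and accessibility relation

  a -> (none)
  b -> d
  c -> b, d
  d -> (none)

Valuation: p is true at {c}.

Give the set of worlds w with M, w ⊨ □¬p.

a: no successors, so □¬p holds vacuously. ✓
b: successors {d}; ¬p there: d:T. ✓
c: successors {b, d}; ¬p there: b:T, d:T. ✓
d: no successors, so □¬p holds vacuously. ✓

{a, b, c, d}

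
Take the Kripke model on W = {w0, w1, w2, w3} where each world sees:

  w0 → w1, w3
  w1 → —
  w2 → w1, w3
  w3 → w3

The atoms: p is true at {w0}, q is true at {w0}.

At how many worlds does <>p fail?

4

w0: successors {w1, w3}; p there: w1:F, w3:F. ✗
w1: no successors, so <>p fails. ✗
w2: successors {w1, w3}; p there: w1:F, w3:F. ✗
w3: successors {w3}; p there: w3:F. ✗
Satisfying worlds: ∅.
So <>p fails at the other 4 worlds.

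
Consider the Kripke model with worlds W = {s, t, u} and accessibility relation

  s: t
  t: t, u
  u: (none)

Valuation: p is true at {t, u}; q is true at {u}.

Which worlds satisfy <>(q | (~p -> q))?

s: successors {t}; q | (~p -> q) there: t:T. ✓
t: successors {t, u}; q | (~p -> q) there: t:T, u:T. ✓
u: no successors, so <>(q | (~p -> q)) fails. ✗

{s, t}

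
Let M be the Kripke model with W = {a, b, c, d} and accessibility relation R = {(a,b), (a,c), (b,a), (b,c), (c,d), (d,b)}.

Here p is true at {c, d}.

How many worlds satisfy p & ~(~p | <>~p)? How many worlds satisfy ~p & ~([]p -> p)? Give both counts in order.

1 and 0

For p & ~(~p | <>~p):
a: p is F, ~(~p | <>~p) is F. ✗
b: p is F, ~(~p | <>~p) is F. ✗
c: p is T, ~(~p | <>~p) is T. ✓
d: p is T, ~(~p | <>~p) is F. ✗
— 1 world.
For ~p & ~([]p -> p):
a: ~p is T, ~([]p -> p) is F. ✗
b: ~p is T, ~([]p -> p) is F. ✗
c: ~p is F, ~([]p -> p) is F. ✗
d: ~p is F, ~([]p -> p) is F. ✗
— 0 worlds.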